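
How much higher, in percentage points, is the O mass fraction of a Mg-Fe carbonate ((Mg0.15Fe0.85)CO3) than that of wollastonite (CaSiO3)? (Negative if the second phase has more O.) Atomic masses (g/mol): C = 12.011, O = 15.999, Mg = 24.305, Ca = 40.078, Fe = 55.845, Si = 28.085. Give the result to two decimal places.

First mineral: 47.997 g O in 111.122 g formula = 43.19 wt% O.
Second mineral: 47.997 g O in 116.160 g formula = 41.32 wt% O.
43.19% − 41.32% gives a difference of 1.87 percentage points.

1.87 percentage points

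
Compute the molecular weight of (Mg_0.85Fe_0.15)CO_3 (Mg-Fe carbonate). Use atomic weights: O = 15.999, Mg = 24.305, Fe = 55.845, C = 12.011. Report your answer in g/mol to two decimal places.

The formula mass is the sum 0.85*24.305 + 0.15*55.845 + 1*12.011 + 3*15.999.

89.04 g/mol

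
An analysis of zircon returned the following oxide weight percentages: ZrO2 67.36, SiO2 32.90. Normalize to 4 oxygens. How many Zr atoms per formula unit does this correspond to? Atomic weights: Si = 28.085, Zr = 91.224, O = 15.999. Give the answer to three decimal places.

ZrO2: 67.36/123.222 = 0.54666 mol → 0.54666 mol Zr, 1.09332 mol O.
SiO2: 32.90/60.083 = 0.54758 mol → 0.54758 mol Si, 1.09516 mol O.
Total oxygen = 2.18848 mol. Normalization factor = 4/2.18848 = 1.82775.
Zr per 4 O = 0.54666 × 1.82775 = 0.999.

0.999 Zr apfu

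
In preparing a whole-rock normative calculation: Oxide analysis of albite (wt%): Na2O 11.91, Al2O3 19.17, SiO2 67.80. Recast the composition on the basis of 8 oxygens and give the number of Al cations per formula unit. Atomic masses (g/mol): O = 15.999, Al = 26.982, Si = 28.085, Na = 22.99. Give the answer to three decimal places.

0.998 Al apfu

11.91 wt% Na2O ÷ 61.979 g/mol = 0.19216 mol, giving 0.38432 Na and 0.19216 O.
19.17 wt% Al2O3 ÷ 101.961 g/mol = 0.18801 mol, giving 0.37602 Al and 0.56403 O.
67.80 wt% SiO2 ÷ 60.083 g/mol = 1.12844 mol, giving 1.12844 Si and 2.25688 O.
Oxygen sums to 3.01307; scaling by 8/3.01307 = 2.65510 puts the formula on 8 O.
Al: 0.37602 × 2.65510 = 0.998 atoms per formula unit.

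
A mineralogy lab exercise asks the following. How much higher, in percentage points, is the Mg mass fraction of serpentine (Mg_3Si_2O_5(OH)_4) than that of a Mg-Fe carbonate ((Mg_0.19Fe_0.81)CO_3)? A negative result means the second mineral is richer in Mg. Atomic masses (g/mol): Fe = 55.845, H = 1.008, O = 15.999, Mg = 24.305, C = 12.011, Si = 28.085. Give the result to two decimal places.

First mineral: 72.915 g Mg in 277.108 g formula = 26.31 wt% Mg.
Second mineral: 4.618 g Mg in 109.860 g formula = 4.20 wt% Mg.
26.31% − 4.20% gives a difference of 22.11 percentage points.

22.11 percentage points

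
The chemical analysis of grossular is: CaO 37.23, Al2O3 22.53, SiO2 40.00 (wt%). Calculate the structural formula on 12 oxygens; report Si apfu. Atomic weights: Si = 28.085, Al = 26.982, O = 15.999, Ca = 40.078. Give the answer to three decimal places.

CaO (M=56.077): mol = 0.66391; Ca = 0.66391, O = 0.66391.
Al2O3 (M=101.961): mol = 0.22097; Al = 0.44194, O = 0.66291.
SiO2 (M=60.083): mol = 0.66575; Si = 0.66575, O = 1.33150.
ΣO = 2.65832; factor = 12/ΣO = 4.51413.
Si apfu = 0.66575 × 4.51413 = 3.005.

3.005 Si apfu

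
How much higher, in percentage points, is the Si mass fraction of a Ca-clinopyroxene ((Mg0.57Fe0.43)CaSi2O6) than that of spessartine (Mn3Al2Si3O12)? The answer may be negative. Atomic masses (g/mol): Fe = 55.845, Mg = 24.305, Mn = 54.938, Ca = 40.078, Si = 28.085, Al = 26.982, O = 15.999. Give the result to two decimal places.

7.39 percentage points

M((Mg0.57Fe0.43)CaSi2O6) = 230.109 g/mol, so wt% Si = 56.170/230.109 × 100 = 24.41%.
M(Mn3Al2Si3O12) = 495.021 g/mol, so wt% Si = 84.255/495.021 × 100 = 17.02%.
24.41 − 17.02 = 7.39 pp.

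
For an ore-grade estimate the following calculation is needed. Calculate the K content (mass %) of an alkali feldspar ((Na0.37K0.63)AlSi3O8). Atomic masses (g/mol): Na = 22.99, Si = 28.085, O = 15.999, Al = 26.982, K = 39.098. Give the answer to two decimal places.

9.04 mass %

M((Na0.37K0.63)AlSi3O8) = 272.367 g/mol.
K contributes 0.63 × 39.098 = 24.632 g per mole.
24.632/272.367 = 0.0904 → 9.04%.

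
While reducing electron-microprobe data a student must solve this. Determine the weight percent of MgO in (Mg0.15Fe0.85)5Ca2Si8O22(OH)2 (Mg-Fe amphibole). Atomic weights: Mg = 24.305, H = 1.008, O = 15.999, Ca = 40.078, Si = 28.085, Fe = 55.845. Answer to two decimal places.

M((Mg0.15Fe0.85)5Ca2Si8O22(OH)2) = 946.398 g/mol; M(MgO) = 40.304 g/mol.
Moles MgO per formula unit = 0.75 Mg ÷ 1 = 0.7500.
MgO fraction = (0.7500 × 40.304) / 946.398 = 30.228/946.398 = 0.0319.

3.19 wt%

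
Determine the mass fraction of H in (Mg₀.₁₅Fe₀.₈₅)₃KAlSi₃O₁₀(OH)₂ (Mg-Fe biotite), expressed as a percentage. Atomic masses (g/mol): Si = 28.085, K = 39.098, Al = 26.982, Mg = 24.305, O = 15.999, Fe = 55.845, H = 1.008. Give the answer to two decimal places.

Formula mass = 0.45*24.305 + 2.55*55.845 + 1*39.098 + 1*26.982 + 3*28.085 + 12*15.999 + 2*1.008 = 497.681 g/mol, of which 2.016 g is H.
So H makes up 2.016/497.681 = 0.0041 of the mass, i.e. 0.41%.

0.41 mass %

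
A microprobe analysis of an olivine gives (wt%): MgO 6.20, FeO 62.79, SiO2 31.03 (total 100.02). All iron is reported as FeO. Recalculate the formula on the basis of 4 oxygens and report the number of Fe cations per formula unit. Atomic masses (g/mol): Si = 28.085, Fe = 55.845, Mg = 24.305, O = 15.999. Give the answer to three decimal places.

MgO (M=40.304): mol = 0.15383; Mg = 0.15383, O = 0.15383.
FeO (M=71.844): mol = 0.87398; Fe = 0.87398, O = 0.87398.
SiO2 (M=60.083): mol = 0.51645; Si = 0.51645, O = 1.03290.
ΣO = 2.06071; factor = 4/ΣO = 1.94108.
Fe apfu = 0.87398 × 1.94108 = 1.696.

1.696 Fe apfu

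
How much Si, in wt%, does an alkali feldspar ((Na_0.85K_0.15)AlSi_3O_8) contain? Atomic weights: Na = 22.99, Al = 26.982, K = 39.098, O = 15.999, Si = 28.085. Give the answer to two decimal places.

31.84 wt%

Formula mass = 0.85·22.99 + 0.15·39.098 + 1·26.982 + 3·28.085 + 8·15.999 = 264.635 g/mol, of which 84.255 g is Si.
So Si makes up 84.255/264.635 = 0.3184 of the mass, i.e. 31.84%.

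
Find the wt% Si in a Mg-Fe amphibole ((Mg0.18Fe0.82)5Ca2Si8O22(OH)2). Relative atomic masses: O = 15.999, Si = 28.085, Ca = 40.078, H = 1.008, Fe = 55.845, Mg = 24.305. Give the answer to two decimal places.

23.86 mass %

M((Mg0.18Fe0.82)5Ca2Si8O22(OH)2) = 941.667 g/mol.
Si contributes 8 × 28.085 = 224.680 g per mole.
224.680/941.667 = 0.2386 → 23.86%.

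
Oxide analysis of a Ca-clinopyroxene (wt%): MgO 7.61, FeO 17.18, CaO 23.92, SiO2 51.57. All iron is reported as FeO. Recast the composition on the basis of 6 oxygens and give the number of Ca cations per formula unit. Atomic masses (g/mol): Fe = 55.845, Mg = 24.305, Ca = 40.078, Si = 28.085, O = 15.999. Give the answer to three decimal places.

MgO: 7.61/40.304 = 0.18882 mol → 0.18882 mol Mg, 0.18882 mol O.
FeO: 17.18/71.844 = 0.23913 mol → 0.23913 mol Fe, 0.23913 mol O.
CaO: 23.92/56.077 = 0.42656 mol → 0.42656 mol Ca, 0.42656 mol O.
SiO2: 51.57/60.083 = 0.85831 mol → 0.85831 mol Si, 1.71662 mol O.
Total oxygen = 2.57113 mol. Normalization factor = 6/2.57113 = 2.33360.
Ca per 6 O = 0.42656 × 2.33360 = 0.995.

0.995 Ca apfu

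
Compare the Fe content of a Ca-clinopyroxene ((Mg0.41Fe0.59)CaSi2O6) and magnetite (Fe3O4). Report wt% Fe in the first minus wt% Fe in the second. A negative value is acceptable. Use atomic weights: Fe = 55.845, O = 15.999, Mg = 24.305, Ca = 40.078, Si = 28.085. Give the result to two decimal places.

Fe in (Mg0.41Fe0.59)CaSi2O6: molar mass 235.156 g/mol; 0.59×55.845 = 32.949 g → 14.01 wt%.
Fe in Fe3O4: molar mass 231.531 g/mol; 3×55.845 = 167.535 g → 72.36 wt%.
Difference = 14.01 − 72.36 = -58.35 percentage points.

-58.35 percentage points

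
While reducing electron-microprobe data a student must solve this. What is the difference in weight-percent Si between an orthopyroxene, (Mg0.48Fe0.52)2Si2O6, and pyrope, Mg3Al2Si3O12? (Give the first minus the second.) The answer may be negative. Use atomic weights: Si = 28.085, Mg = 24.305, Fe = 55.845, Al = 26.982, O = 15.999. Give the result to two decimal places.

3.15 percentage points

M((Mg0.48Fe0.52)2Si2O6) = 233.576 g/mol, so wt% Si = 56.170/233.576 × 100 = 24.05%.
M(Mg3Al2Si3O12) = 403.122 g/mol, so wt% Si = 84.255/403.122 × 100 = 20.90%.
24.05 − 20.90 = 3.15 pp.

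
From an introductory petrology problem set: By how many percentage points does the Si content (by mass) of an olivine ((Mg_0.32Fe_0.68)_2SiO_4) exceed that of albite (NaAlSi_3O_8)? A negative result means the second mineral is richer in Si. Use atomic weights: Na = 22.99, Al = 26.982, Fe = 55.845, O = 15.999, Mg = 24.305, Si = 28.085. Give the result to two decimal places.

First mineral: 28.085 g Si in 183.585 g formula = 15.30 wt% Si.
Second mineral: 84.255 g Si in 262.219 g formula = 32.13 wt% Si.
15.30% − 32.13% gives a difference of -16.83 percentage points.

-16.83 percentage points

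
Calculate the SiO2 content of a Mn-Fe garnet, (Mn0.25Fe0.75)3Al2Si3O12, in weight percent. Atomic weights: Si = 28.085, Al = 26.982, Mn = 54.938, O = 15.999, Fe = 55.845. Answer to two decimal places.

Molar mass of (Mn0.25Fe0.75)3Al2Si3O12 = 0.75*54.938 + 2.25*55.845 + 2*26.982 + 3*28.085 + 12*15.999 = 497.062 g/mol.
Each formula unit contains 3 Si, equivalent to 3/1 = 3.0000 mol SiO2.
M(SiO2) = 1×28.085 + 2×15.999 = 60.083 g/mol.
Mass of SiO2 per formula unit = 3.0000 × 60.083 = 180.249 g.
SiO2 wt% = 180.249 / 497.062 × 100 = 36.26%.

36.26 wt%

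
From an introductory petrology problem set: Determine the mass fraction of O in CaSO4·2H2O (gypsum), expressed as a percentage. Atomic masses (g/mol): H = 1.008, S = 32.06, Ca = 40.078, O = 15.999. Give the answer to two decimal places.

55.76 weight percent

M(CaSO4·2H2O) = 172.164 g/mol.
O contributes 6 × 15.999 = 95.994 g per mole.
95.994/172.164 = 0.5576 → 55.76%.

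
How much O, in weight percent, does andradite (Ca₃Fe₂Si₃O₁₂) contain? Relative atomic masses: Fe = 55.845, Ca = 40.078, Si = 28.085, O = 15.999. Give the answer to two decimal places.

Formula mass = 3×40.078 + 2×55.845 + 3×28.085 + 12×15.999 = 508.167 g/mol, of which 191.988 g is O.
So O makes up 191.988/508.167 = 0.3778 of the mass, i.e. 37.78%.

37.78 weight percent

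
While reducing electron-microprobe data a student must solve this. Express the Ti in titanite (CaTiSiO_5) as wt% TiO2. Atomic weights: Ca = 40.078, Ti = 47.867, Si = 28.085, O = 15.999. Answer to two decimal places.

M(CaTiSiO_5) = 196.025 g/mol; M(TiO2) = 79.865 g/mol.
Moles TiO2 per formula unit = 1 Ti ÷ 1 = 1.0000.
TiO2 fraction = (1.0000 × 79.865) / 196.025 = 79.865/196.025 = 0.4074.

40.74 wt%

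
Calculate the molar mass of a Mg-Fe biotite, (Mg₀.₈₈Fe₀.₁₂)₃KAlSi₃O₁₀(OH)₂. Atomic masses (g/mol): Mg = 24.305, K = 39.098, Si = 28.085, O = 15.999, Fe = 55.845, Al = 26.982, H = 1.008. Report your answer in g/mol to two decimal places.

M = 2.64·24.305 + 0.36·55.845 + 1·39.098 + 1·26.982 + 3·28.085 + 12·15.999 + 2·1.008

428.61 g/mol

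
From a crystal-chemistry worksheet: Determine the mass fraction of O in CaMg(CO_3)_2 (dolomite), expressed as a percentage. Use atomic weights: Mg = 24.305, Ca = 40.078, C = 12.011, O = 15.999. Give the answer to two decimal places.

Formula mass = 1*40.078 + 1*24.305 + 2*12.011 + 6*15.999 = 184.399 g/mol, of which 95.994 g is O.
So O makes up 95.994/184.399 = 0.5206 of the mass, i.e. 52.06%.

52.06 wt%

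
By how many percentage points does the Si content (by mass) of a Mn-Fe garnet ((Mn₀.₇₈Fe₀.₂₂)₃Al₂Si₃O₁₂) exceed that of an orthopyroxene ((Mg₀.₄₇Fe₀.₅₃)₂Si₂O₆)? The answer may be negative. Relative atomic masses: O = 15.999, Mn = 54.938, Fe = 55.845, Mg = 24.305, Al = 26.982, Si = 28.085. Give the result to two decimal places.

-6.98 percentage points

First mineral: 84.255 g Si in 495.620 g formula = 17.00 wt% Si.
Second mineral: 56.170 g Si in 234.206 g formula = 23.98 wt% Si.
17.00% − 23.98% gives a difference of -6.98 percentage points.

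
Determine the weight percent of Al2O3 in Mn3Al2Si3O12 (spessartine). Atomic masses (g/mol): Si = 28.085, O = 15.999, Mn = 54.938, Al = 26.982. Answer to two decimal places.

20.60 wt%

Molar mass of Mn3Al2Si3O12 = 3×54.938 + 2×26.982 + 3×28.085 + 12×15.999 = 495.021 g/mol.
Each formula unit contains 2 Al, equivalent to 2/2 = 1.0000 mol Al2O3.
M(Al2O3) = 2×26.982 + 3×15.999 = 101.961 g/mol.
Mass of Al2O3 per formula unit = 1.0000 × 101.961 = 101.961 g.
Al2O3 wt% = 101.961 / 495.021 × 100 = 20.60%.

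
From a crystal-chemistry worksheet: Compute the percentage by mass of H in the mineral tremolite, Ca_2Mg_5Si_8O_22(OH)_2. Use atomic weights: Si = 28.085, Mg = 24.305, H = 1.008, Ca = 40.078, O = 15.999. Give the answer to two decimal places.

Formula mass = 2*40.078 + 5*24.305 + 8*28.085 + 24*15.999 + 2*1.008 = 812.353 g/mol, of which 2.016 g is H.
So H makes up 2.016/812.353 = 0.0025 of the mass, i.e. 0.25%.

0.25 mass %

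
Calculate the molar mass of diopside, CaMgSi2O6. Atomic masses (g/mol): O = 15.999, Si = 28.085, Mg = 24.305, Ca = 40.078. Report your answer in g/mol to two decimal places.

216.55 g/mol

Ca: 1 × 40.078 = 40.0780
Mg: 1 × 24.305 = 24.3050
Si: 2 × 28.085 = 56.1700
O: 6 × 15.999 = 95.9940
Summing the contributions gives the formula mass.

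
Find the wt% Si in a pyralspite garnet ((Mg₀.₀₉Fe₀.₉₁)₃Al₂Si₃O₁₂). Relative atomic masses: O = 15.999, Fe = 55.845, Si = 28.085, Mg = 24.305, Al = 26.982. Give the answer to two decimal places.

17.22 weight percent

M((Mg₀.₀₉Fe₀.₉₁)₃Al₂Si₃O₁₂) = 489.226 g/mol.
Si contributes 3 × 28.085 = 84.255 g per mole.
84.255/489.226 = 0.1722 → 17.22%.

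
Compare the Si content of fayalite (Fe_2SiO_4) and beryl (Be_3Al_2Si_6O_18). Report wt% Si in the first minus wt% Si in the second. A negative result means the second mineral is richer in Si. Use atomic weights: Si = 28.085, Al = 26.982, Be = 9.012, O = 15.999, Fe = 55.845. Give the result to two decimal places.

-17.57 percentage points

First mineral: 28.085 g Si in 203.771 g formula = 13.78 wt% Si.
Second mineral: 168.510 g Si in 537.492 g formula = 31.35 wt% Si.
13.78% − 31.35% gives a difference of -17.57 percentage points.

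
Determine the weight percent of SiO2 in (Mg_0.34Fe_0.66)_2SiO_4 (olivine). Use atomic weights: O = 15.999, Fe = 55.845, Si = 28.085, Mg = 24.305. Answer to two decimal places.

32.95 wt%

M((Mg_0.34Fe_0.66)_2SiO_4) = 182.324 g/mol; M(SiO2) = 60.083 g/mol.
Moles SiO2 per formula unit = 1 Si ÷ 1 = 1.0000.
SiO2 fraction = (1.0000 × 60.083) / 182.324 = 60.083/182.324 = 0.3295.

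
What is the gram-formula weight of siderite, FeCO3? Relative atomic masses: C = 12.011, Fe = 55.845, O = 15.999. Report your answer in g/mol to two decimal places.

115.85 g/mol

Fe: 1 × 55.845 = 55.8450
C: 1 × 12.011 = 12.0110
O: 3 × 15.999 = 47.9970
Summing the contributions gives the formula mass.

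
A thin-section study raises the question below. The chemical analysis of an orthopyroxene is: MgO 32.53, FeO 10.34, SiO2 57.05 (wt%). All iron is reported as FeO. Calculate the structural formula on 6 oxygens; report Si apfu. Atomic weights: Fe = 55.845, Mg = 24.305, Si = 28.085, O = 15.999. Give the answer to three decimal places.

MgO (M=40.304): mol = 0.80712; Mg = 0.80712, O = 0.80712.
FeO (M=71.844): mol = 0.14392; Fe = 0.14392, O = 0.14392.
SiO2 (M=60.083): mol = 0.94952; Si = 0.94952, O = 1.89904.
ΣO = 2.85008; factor = 6/ΣO = 2.10520.
Si apfu = 0.94952 × 2.10520 = 1.999.

1.999 Si apfu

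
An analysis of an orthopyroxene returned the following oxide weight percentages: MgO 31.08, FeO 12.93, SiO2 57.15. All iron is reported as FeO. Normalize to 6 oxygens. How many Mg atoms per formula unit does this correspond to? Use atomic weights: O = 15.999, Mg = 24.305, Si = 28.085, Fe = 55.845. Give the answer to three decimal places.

1.621 Mg apfu

MgO: 31.08/40.304 = 0.77114 mol → 0.77114 mol Mg, 0.77114 mol O.
FeO: 12.93/71.844 = 0.17997 mol → 0.17997 mol Fe, 0.17997 mol O.
SiO2: 57.15/60.083 = 0.95118 mol → 0.95118 mol Si, 1.90236 mol O.
Total oxygen = 2.85347 mol. Normalization factor = 6/2.85347 = 2.10270.
Mg per 6 O = 0.77114 × 2.10270 = 1.621.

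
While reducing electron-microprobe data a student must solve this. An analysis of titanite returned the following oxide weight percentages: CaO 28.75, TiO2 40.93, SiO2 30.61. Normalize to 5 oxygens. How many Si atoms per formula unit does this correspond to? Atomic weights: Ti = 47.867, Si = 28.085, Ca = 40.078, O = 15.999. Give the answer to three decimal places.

0.996 Si apfu

CaO (M=56.077): mol = 0.51269; Ca = 0.51269, O = 0.51269.
TiO2 (M=79.865): mol = 0.51249; Ti = 0.51249, O = 1.02498.
SiO2 (M=60.083): mol = 0.50946; Si = 0.50946, O = 1.01892.
ΣO = 2.55659; factor = 5/ΣO = 1.95573.
Si apfu = 0.50946 × 1.95573 = 0.996.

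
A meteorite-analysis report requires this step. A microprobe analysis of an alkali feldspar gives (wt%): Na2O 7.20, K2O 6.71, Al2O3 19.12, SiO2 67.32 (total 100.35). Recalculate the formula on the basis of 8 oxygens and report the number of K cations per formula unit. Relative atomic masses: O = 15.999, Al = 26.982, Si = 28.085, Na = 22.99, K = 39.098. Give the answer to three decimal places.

0.381 K apfu

Na2O (M=61.979): mol = 0.11617; Na = 0.23234, O = 0.11617.
K2O (M=94.195): mol = 0.07124; K = 0.14248, O = 0.07124.
Al2O3 (M=101.961): mol = 0.18752; Al = 0.37504, O = 0.56256.
SiO2 (M=60.083): mol = 1.12045; Si = 1.12045, O = 2.24090.
ΣO = 2.99087; factor = 8/ΣO = 2.67481.
K apfu = 0.14248 × 2.67481 = 0.381.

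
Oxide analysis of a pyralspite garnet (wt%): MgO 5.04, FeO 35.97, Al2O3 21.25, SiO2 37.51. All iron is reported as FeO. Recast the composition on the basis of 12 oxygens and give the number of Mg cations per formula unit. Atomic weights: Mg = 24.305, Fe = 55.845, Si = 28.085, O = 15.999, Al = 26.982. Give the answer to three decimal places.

MgO: 5.04/40.304 = 0.12505 mol → 0.12505 mol Mg, 0.12505 mol O.
FeO: 35.97/71.844 = 0.50067 mol → 0.50067 mol Fe, 0.50067 mol O.
Al2O3: 21.25/101.961 = 0.20841 mol → 0.41682 mol Al, 0.62523 mol O.
SiO2: 37.51/60.083 = 0.62430 mol → 0.62430 mol Si, 1.24860 mol O.
Total oxygen = 2.49955 mol. Normalization factor = 12/2.49955 = 4.80086.
Mg per 12 O = 0.12505 × 4.80086 = 0.600.

0.600 Mg apfu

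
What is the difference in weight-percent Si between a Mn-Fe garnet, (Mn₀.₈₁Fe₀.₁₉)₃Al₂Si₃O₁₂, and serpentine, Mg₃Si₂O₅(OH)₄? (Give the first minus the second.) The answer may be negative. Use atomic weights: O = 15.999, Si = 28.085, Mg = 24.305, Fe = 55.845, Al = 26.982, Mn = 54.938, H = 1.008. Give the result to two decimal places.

First mineral: 84.255 g Si in 495.538 g formula = 17.00 wt% Si.
Second mineral: 56.170 g Si in 277.108 g formula = 20.27 wt% Si.
17.00% − 20.27% gives a difference of -3.27 percentage points.

-3.27 percentage points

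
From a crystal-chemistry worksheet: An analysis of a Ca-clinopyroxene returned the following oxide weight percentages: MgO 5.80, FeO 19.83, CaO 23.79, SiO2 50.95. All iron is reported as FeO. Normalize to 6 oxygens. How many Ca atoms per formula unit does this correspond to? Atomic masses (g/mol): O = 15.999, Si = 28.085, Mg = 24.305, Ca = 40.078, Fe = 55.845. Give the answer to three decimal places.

MgO (M=40.304): mol = 0.14391; Mg = 0.14391, O = 0.14391.
FeO (M=71.844): mol = 0.27601; Fe = 0.27601, O = 0.27601.
CaO (M=56.077): mol = 0.42424; Ca = 0.42424, O = 0.42424.
SiO2 (M=60.083): mol = 0.84799; Si = 0.84799, O = 1.69598.
ΣO = 2.54014; factor = 6/ΣO = 2.36207.
Ca apfu = 0.42424 × 2.36207 = 1.002.

1.002 Ca apfu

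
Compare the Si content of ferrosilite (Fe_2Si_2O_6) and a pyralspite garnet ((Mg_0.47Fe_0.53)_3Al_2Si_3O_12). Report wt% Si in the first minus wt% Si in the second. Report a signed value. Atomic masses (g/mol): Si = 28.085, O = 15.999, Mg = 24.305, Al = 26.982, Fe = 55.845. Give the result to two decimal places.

2.70 percentage points

Si in Fe_2Si_2O_6: molar mass 263.854 g/mol; 2×28.085 = 56.170 g → 21.29 wt%.
Si in (Mg_0.47Fe_0.53)_3Al_2Si_3O_12: molar mass 453.271 g/mol; 3×28.085 = 84.255 g → 18.59 wt%.
Difference = 21.29 − 18.59 = 2.70 percentage points.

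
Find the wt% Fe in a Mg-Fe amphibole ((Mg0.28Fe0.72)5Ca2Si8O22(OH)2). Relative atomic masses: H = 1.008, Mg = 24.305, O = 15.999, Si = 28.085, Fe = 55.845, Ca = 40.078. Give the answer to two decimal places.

21.71 mass %

Formula mass = 1.40*24.305 + 3.60*55.845 + 2*40.078 + 8*28.085 + 24*15.999 + 2*1.008 = 925.897 g/mol, of which 201.042 g is Fe.
So Fe makes up 201.042/925.897 = 0.2171 of the mass, i.e. 21.71%.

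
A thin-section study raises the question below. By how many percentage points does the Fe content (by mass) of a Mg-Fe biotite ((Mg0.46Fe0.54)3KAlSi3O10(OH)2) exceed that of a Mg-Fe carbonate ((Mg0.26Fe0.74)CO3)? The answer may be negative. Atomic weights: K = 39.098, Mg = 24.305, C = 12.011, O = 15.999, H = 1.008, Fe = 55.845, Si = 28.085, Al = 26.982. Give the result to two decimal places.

First mineral: 90.469 g Fe in 468.349 g formula = 19.32 wt% Fe.
Second mineral: 41.325 g Fe in 107.653 g formula = 38.39 wt% Fe.
19.32% − 38.39% gives a difference of -19.07 percentage points.

-19.07 percentage points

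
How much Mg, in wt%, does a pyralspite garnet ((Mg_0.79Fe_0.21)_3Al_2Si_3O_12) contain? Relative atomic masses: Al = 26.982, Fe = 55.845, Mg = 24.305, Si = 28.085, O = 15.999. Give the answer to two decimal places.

13.62 wt%

Molar mass of (Mg_0.79Fe_0.21)_3Al_2Si_3O_12: 2.37·24.305 + 0.63·55.845 + 2·26.982 + 3·28.085 + 12·15.999 = 422.992 g/mol.
Mass of Mg per formula unit: 2.37 × 24.305 = 57.603 g.
Weight fraction Mg = 57.603 / 422.992 = 0.1362.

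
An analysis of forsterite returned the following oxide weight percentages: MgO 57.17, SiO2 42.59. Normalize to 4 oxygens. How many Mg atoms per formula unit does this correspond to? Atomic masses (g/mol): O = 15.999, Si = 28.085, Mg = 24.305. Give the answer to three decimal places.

MgO: 57.17/40.304 = 1.41847 mol → 1.41847 mol Mg, 1.41847 mol O.
SiO2: 42.59/60.083 = 0.70885 mol → 0.70885 mol Si, 1.41770 mol O.
Total oxygen = 2.83617 mol. Normalization factor = 4/2.83617 = 1.41035.
Mg per 4 O = 1.41847 × 1.41035 = 2.001.

2.001 Mg apfu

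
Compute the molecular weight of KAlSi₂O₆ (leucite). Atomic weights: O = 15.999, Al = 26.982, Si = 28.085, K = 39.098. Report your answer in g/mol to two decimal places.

M = 1*39.098 + 1*26.982 + 2*28.085 + 6*15.999

218.24 g/mol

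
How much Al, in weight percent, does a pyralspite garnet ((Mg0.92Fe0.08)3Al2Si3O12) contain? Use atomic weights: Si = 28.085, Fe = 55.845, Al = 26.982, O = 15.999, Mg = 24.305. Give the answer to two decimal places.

13.14 weight percent

M((Mg0.92Fe0.08)3Al2Si3O12) = 410.692 g/mol.
Al contributes 2 × 26.982 = 53.964 g per mole.
53.964/410.692 = 0.1314 → 13.14%.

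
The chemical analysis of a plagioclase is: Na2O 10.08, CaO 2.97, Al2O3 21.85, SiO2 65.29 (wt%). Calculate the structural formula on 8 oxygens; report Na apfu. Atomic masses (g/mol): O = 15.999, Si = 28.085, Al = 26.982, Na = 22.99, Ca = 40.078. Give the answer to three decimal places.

10.08 wt% Na2O ÷ 61.979 g/mol = 0.16264 mol, giving 0.32528 Na and 0.16264 O.
2.97 wt% CaO ÷ 56.077 g/mol = 0.05296 mol, giving 0.05296 Ca and 0.05296 O.
21.85 wt% Al2O3 ÷ 101.961 g/mol = 0.21430 mol, giving 0.42860 Al and 0.64290 O.
65.29 wt% SiO2 ÷ 60.083 g/mol = 1.08666 mol, giving 1.08666 Si and 2.17332 O.
Oxygen sums to 3.03182; scaling by 8/3.03182 = 2.63868 puts the formula on 8 O.
Na: 0.32528 × 2.63868 = 0.858 atoms per formula unit.

0.858 Na apfu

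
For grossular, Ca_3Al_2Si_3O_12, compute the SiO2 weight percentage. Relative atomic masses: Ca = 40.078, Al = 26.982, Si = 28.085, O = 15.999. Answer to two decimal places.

40.02 wt%

M(Ca_3Al_2Si_3O_12) = 450.441 g/mol; M(SiO2) = 60.083 g/mol.
Moles SiO2 per formula unit = 3 Si ÷ 1 = 3.0000.
SiO2 fraction = (3.0000 × 60.083) / 450.441 = 180.249/450.441 = 0.4002.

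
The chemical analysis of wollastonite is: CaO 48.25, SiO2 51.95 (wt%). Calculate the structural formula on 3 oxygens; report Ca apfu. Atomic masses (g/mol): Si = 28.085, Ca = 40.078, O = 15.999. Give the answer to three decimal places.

48.25 wt% CaO ÷ 56.077 g/mol = 0.86042 mol, giving 0.86042 Ca and 0.86042 O.
51.95 wt% SiO2 ÷ 60.083 g/mol = 0.86464 mol, giving 0.86464 Si and 1.72928 O.
Oxygen sums to 2.58970; scaling by 3/2.58970 = 1.15844 puts the formula on 3 O.
Ca: 0.86042 × 1.15844 = 0.997 atoms per formula unit.

0.997 Ca apfu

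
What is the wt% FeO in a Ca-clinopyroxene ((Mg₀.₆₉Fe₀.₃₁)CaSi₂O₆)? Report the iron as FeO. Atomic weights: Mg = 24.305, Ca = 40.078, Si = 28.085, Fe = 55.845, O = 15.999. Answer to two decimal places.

9.84 wt%

M((Mg₀.₆₉Fe₀.₃₁)CaSi₂O₆) = 226.324 g/mol; M(FeO) = 71.844 g/mol.
Moles FeO per formula unit = 0.31 Fe ÷ 1 = 0.3100.
FeO fraction = (0.3100 × 71.844) / 226.324 = 22.272/226.324 = 0.0984.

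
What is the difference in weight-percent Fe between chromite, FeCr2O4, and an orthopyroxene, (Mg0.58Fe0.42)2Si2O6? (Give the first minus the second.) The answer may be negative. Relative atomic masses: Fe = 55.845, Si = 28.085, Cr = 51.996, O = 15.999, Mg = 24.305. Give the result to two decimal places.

4.31 percentage points

First mineral: 55.845 g Fe in 223.833 g formula = 24.95 wt% Fe.
Second mineral: 46.910 g Fe in 227.268 g formula = 20.64 wt% Fe.
24.95% − 20.64% gives a difference of 4.31 percentage points.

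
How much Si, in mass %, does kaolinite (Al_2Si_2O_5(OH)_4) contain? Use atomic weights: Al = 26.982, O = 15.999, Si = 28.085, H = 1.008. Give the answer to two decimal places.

21.76 mass %

Formula mass = 2×26.982 + 2×28.085 + 9×15.999 + 4×1.008 = 258.157 g/mol, of which 56.170 g is Si.
So Si makes up 56.170/258.157 = 0.2176 of the mass, i.e. 21.76%.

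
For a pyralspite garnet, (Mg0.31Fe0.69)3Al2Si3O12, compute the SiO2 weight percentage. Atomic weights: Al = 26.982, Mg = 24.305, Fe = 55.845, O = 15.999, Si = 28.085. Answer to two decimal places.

38.48 wt%

M((Mg0.31Fe0.69)3Al2Si3O12) = 468.410 g/mol; M(SiO2) = 60.083 g/mol.
Moles SiO2 per formula unit = 3 Si ÷ 1 = 3.0000.
SiO2 fraction = (3.0000 × 60.083) / 468.410 = 180.249/468.410 = 0.3848.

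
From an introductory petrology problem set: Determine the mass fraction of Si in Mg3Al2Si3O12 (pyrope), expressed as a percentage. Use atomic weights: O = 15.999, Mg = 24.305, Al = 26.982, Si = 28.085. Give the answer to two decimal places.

20.90 wt%

Formula mass = 3·24.305 + 2·26.982 + 3·28.085 + 12·15.999 = 403.122 g/mol, of which 84.255 g is Si.
So Si makes up 84.255/403.122 = 0.2090 of the mass, i.e. 20.90%.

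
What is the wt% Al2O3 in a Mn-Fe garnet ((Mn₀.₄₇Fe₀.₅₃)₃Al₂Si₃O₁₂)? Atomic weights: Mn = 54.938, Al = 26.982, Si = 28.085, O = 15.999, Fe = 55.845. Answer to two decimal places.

20.54 wt%

M((Mn₀.₄₇Fe₀.₅₃)₃Al₂Si₃O₁₂) = 496.463 g/mol; M(Al2O3) = 101.961 g/mol.
Moles Al2O3 per formula unit = 2 Al ÷ 2 = 1.0000.
Al2O3 fraction = (1.0000 × 101.961) / 496.463 = 101.961/496.463 = 0.2054.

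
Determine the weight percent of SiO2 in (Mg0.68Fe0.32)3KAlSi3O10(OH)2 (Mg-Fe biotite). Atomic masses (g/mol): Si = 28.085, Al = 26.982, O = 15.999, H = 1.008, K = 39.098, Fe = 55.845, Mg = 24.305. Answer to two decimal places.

M((Mg0.68Fe0.32)3KAlSi3O10(OH)2) = 447.532 g/mol; M(SiO2) = 60.083 g/mol.
Moles SiO2 per formula unit = 3 Si ÷ 1 = 3.0000.
SiO2 fraction = (3.0000 × 60.083) / 447.532 = 180.249/447.532 = 0.4028.

40.28 wt%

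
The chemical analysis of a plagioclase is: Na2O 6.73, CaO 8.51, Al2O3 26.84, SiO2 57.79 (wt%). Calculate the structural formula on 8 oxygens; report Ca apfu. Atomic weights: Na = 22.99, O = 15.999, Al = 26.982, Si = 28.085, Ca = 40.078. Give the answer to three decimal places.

0.408 Ca apfu

6.73 wt% Na2O ÷ 61.979 g/mol = 0.10859 mol, giving 0.21718 Na and 0.10859 O.
8.51 wt% CaO ÷ 56.077 g/mol = 0.15176 mol, giving 0.15176 Ca and 0.15176 O.
26.84 wt% Al2O3 ÷ 101.961 g/mol = 0.26324 mol, giving 0.52648 Al and 0.78972 O.
57.79 wt% SiO2 ÷ 60.083 g/mol = 0.96184 mol, giving 0.96184 Si and 1.92368 O.
Oxygen sums to 2.97375; scaling by 8/2.97375 = 2.69021 puts the formula on 8 O.
Ca: 0.15176 × 2.69021 = 0.408 atoms per formula unit.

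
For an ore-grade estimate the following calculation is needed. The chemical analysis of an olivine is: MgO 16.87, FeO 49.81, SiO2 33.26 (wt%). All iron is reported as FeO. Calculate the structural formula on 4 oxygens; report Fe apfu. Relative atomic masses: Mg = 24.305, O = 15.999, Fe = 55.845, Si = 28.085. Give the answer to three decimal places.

1.250 Fe apfu

16.87 wt% MgO ÷ 40.304 g/mol = 0.41857 mol, giving 0.41857 Mg and 0.41857 O.
49.81 wt% FeO ÷ 71.844 g/mol = 0.69331 mol, giving 0.69331 Fe and 0.69331 O.
33.26 wt% SiO2 ÷ 60.083 g/mol = 0.55357 mol, giving 0.55357 Si and 1.10714 O.
Oxygen sums to 2.21902; scaling by 4/2.21902 = 1.80260 puts the formula on 4 O.
Fe: 0.69331 × 1.80260 = 1.250 atoms per formula unit.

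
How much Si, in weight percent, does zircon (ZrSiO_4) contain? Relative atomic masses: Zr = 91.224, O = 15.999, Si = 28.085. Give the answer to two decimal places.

Molar mass of ZrSiO_4: 1×91.224 + 1×28.085 + 4×15.999 = 183.305 g/mol.
Mass of Si per formula unit: 1 × 28.085 = 28.085 g.
Weight fraction Si = 28.085 / 183.305 = 0.1532.

15.32 weight percent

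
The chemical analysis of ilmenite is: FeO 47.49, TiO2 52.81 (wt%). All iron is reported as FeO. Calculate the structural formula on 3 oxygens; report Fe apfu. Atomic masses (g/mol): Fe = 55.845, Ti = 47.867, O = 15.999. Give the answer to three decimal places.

47.49 wt% FeO ÷ 71.844 g/mol = 0.66102 mol, giving 0.66102 Fe and 0.66102 O.
52.81 wt% TiO2 ÷ 79.865 g/mol = 0.66124 mol, giving 0.66124 Ti and 1.32248 O.
Oxygen sums to 1.98350; scaling by 3/1.98350 = 1.51248 puts the formula on 3 O.
Fe: 0.66102 × 1.51248 = 1.000 atoms per formula unit.

1.000 Fe apfu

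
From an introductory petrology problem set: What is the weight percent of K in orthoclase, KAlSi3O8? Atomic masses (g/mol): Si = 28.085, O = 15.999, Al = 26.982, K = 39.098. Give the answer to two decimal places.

M(KAlSi3O8) = 278.327 g/mol.
K contributes 1 × 39.098 = 39.098 g per mole.
39.098/278.327 = 0.1405 → 14.05%.

14.05 weight percent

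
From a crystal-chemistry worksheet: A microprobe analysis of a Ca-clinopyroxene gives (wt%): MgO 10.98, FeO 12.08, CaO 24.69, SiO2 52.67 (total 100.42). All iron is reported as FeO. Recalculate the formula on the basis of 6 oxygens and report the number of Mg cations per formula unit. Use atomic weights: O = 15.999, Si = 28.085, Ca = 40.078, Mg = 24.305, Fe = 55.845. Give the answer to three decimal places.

0.621 Mg apfu

10.98 wt% MgO ÷ 40.304 g/mol = 0.27243 mol, giving 0.27243 Mg and 0.27243 O.
12.08 wt% FeO ÷ 71.844 g/mol = 0.16814 mol, giving 0.16814 Fe and 0.16814 O.
24.69 wt% CaO ÷ 56.077 g/mol = 0.44029 mol, giving 0.44029 Ca and 0.44029 O.
52.67 wt% SiO2 ÷ 60.083 g/mol = 0.87662 mol, giving 0.87662 Si and 1.75324 O.
Oxygen sums to 2.63410; scaling by 6/2.63410 = 2.27782 puts the formula on 6 O.
Mg: 0.27243 × 2.27782 = 0.621 atoms per formula unit.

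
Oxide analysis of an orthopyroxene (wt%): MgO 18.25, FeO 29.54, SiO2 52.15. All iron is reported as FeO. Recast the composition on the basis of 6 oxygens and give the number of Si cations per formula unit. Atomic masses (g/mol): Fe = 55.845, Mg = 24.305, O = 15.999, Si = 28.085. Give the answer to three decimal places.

18.25 wt% MgO ÷ 40.304 g/mol = 0.45281 mol, giving 0.45281 Mg and 0.45281 O.
29.54 wt% FeO ÷ 71.844 g/mol = 0.41117 mol, giving 0.41117 Fe and 0.41117 O.
52.15 wt% SiO2 ÷ 60.083 g/mol = 0.86797 mol, giving 0.86797 Si and 1.73594 O.
Oxygen sums to 2.59992; scaling by 6/2.59992 = 2.30776 puts the formula on 6 O.
Si: 0.86797 × 2.30776 = 2.003 atoms per formula unit.

2.003 Si apfu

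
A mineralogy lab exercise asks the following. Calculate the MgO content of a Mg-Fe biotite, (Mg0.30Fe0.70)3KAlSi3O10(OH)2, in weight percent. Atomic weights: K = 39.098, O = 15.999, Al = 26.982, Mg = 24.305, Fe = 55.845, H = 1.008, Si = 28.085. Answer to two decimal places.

Formula mass = 483.488 g/mol.
0.90 Mg → 0.9000 mol MgO per formula unit; M(MgO) = 40.304, so MgO mass = 36.274 g.
36.274/483.488 × 100 = 7.50 wt%.

7.50 wt%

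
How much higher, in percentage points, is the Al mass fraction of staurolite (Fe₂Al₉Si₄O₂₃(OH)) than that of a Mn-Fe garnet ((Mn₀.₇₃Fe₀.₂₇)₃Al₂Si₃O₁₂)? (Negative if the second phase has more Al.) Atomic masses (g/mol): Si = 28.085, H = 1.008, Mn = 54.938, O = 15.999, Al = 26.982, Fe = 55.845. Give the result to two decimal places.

17.62 percentage points

Al in Fe₂Al₉Si₄O₂₃(OH): molar mass 851.852 g/mol; 9×26.982 = 242.838 g → 28.51 wt%.
Al in (Mn₀.₇₃Fe₀.₂₇)₃Al₂Si₃O₁₂: molar mass 495.756 g/mol; 2×26.982 = 53.964 g → 10.89 wt%.
Difference = 28.51 − 10.89 = 17.62 percentage points.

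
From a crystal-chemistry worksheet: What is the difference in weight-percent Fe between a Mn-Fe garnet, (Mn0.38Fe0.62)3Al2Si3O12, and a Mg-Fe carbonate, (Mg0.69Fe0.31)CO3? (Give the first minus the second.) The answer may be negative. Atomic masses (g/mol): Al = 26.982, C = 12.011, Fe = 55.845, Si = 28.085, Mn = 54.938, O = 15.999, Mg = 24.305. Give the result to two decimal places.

2.51 percentage points

First mineral: 103.872 g Fe in 496.708 g formula = 20.91 wt% Fe.
Second mineral: 17.312 g Fe in 94.090 g formula = 18.40 wt% Fe.
20.91% − 18.40% gives a difference of 2.51 percentage points.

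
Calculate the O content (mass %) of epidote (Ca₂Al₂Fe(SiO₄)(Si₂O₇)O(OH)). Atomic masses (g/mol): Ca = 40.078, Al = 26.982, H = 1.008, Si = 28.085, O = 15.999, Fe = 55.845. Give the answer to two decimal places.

Formula mass = 2×40.078 + 2×26.982 + 1×55.845 + 3×28.085 + 13×15.999 + 1×1.008 = 483.215 g/mol, of which 207.987 g is O.
So O makes up 207.987/483.215 = 0.4304 of the mass, i.e. 43.04%.

43.04 mass %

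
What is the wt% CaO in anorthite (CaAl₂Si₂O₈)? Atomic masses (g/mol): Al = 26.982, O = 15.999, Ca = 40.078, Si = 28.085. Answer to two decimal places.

Formula mass = 278.204 g/mol.
1 Ca → 1.0000 mol CaO per formula unit; M(CaO) = 56.077, so CaO mass = 56.077 g.
56.077/278.204 × 100 = 20.16 wt%.

20.16 wt%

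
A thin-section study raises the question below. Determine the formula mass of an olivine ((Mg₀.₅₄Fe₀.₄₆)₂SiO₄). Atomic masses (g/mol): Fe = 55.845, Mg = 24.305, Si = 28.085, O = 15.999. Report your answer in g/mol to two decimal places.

169.71 g/mol

The formula mass is the sum 1.08×24.305 + 0.92×55.845 + 1×28.085 + 4×15.999.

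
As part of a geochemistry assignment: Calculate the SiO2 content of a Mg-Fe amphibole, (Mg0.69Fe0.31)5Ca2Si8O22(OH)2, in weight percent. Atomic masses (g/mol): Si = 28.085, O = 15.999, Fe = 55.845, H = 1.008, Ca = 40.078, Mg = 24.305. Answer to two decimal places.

55.81 wt%

M((Mg0.69Fe0.31)5Ca2Si8O22(OH)2) = 861.240 g/mol; M(SiO2) = 60.083 g/mol.
Moles SiO2 per formula unit = 8 Si ÷ 1 = 8.0000.
SiO2 fraction = (8.0000 × 60.083) / 861.240 = 480.664/861.240 = 0.5581.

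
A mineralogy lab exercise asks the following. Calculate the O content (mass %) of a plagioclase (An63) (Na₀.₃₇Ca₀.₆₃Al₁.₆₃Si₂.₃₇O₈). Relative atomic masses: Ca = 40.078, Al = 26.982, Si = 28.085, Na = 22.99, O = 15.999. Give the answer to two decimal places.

47.01 mass %

Formula mass = 0.37·22.99 + 0.63·40.078 + 1.63·26.982 + 2.37·28.085 + 8·15.999 = 272.290 g/mol, of which 127.992 g is O.
So O makes up 127.992/272.290 = 0.4701 of the mass, i.e. 47.01%.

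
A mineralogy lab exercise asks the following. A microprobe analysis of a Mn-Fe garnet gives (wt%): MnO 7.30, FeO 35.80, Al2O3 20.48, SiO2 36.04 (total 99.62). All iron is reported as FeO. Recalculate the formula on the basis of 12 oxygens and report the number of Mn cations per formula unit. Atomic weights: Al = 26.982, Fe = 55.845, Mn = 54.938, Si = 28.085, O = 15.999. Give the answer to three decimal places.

MnO: 7.30/70.937 = 0.10291 mol → 0.10291 mol Mn, 0.10291 mol O.
FeO: 35.80/71.844 = 0.49830 mol → 0.49830 mol Fe, 0.49830 mol O.
Al2O3: 20.48/101.961 = 0.20086 mol → 0.40172 mol Al, 0.60258 mol O.
SiO2: 36.04/60.083 = 0.59984 mol → 0.59984 mol Si, 1.19968 mol O.
Total oxygen = 2.40347 mol. Normalization factor = 12/2.40347 = 4.99278.
Mn per 12 O = 0.10291 × 4.99278 = 0.514.

0.514 Mn apfu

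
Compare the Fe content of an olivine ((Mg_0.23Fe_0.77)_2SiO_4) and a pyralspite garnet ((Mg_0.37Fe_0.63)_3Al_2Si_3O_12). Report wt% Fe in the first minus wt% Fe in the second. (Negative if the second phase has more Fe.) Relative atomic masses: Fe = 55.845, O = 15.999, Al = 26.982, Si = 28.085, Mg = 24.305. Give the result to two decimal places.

First mineral: 86.001 g Fe in 189.263 g formula = 45.44 wt% Fe.
Second mineral: 105.547 g Fe in 462.733 g formula = 22.81 wt% Fe.
45.44% − 22.81% gives a difference of 22.63 percentage points.

22.63 percentage points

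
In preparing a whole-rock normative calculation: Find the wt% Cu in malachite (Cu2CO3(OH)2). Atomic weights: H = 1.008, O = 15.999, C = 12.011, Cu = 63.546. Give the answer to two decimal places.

57.48 weight percent

Molar mass of Cu2CO3(OH)2: 2·63.546 + 1·12.011 + 5·15.999 + 2·1.008 = 221.114 g/mol.
Mass of Cu per formula unit: 2 × 63.546 = 127.092 g.
Weight fraction Cu = 127.092 / 221.114 = 0.5748.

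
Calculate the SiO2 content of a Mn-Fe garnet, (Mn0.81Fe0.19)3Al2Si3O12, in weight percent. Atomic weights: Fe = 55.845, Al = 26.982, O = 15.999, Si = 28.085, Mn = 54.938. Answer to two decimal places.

M((Mn0.81Fe0.19)3Al2Si3O12) = 495.538 g/mol; M(SiO2) = 60.083 g/mol.
Moles SiO2 per formula unit = 3 Si ÷ 1 = 3.0000.
SiO2 fraction = (3.0000 × 60.083) / 495.538 = 180.249/495.538 = 0.3637.

36.37 wt%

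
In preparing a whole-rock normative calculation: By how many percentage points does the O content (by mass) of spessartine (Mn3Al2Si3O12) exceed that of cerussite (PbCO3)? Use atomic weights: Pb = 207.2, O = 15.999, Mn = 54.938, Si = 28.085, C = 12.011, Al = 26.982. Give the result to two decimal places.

O in Mn3Al2Si3O12: molar mass 495.021 g/mol; 12×15.999 = 191.988 g → 38.78 wt%.
O in PbCO3: molar mass 267.208 g/mol; 3×15.999 = 47.997 g → 17.96 wt%.
Difference = 38.78 − 17.96 = 20.82 percentage points.

20.82 percentage points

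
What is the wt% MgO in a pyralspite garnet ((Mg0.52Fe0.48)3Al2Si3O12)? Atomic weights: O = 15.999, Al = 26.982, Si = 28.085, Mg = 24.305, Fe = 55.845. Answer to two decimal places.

14.02 wt%

Molar mass of (Mg0.52Fe0.48)3Al2Si3O12 = 1.56×24.305 + 1.44×55.845 + 2×26.982 + 3×28.085 + 12×15.999 = 448.540 g/mol.
Each formula unit contains 1.56 Mg, equivalent to 1.56/1 = 1.5600 mol MgO.
M(MgO) = 1×24.305 + 1×15.999 = 40.304 g/mol.
Mass of MgO per formula unit = 1.5600 × 40.304 = 62.874 g.
MgO wt% = 62.874 / 448.540 × 100 = 14.02%.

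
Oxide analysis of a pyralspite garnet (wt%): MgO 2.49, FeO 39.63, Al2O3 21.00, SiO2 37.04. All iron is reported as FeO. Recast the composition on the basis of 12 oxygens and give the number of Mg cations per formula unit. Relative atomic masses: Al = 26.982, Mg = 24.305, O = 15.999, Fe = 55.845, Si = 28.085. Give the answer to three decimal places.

0.301 Mg apfu

MgO: 2.49/40.304 = 0.06178 mol → 0.06178 mol Mg, 0.06178 mol O.
FeO: 39.63/71.844 = 0.55161 mol → 0.55161 mol Fe, 0.55161 mol O.
Al2O3: 21.00/101.961 = 0.20596 mol → 0.41192 mol Al, 0.61788 mol O.
SiO2: 37.04/60.083 = 0.61648 mol → 0.61648 mol Si, 1.23296 mol O.
Total oxygen = 2.46423 mol. Normalization factor = 12/2.46423 = 4.86968.
Mg per 12 O = 0.06178 × 4.86968 = 0.301.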